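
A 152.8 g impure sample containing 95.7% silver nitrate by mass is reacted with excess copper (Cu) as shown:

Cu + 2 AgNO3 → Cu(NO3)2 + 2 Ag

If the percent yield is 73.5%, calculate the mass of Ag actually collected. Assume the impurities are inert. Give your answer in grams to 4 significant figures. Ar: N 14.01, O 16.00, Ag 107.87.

68.25 g

Pure AgNO3 available = 152.8 g × 0.957 = 146.23 g.
M(AgNO3) = 107.87 + 14.01 + 3(16.00) = 169.88 g/mol.
M(Ag) = 107.87 g/mol.
n(AgNO3) = 146.23 g / 169.88 g/mol = 0.86078 mol.
From the equation the AgNO3:Ag mole ratio is 2:2, so n(Ag) = 0.86078 × 2/2 = 0.86078 mol.
Mass of Ag = 0.86078 mol × 107.87 g/mol = 92.853 g.
Actual mass collected = 92.853 g × 0.735 = 68.247 g.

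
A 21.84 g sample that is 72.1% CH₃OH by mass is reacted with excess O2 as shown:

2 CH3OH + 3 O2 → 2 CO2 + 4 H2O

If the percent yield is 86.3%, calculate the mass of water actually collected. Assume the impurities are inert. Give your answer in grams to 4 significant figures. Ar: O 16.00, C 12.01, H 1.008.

15.28 g

Pure CH3OH available = 21.84 g × 0.721 = 15.747 g.
M(CH3OH) = 12.01 + 4(1.008) + 16.00 = 32.042 g/mol.
M(H2O) = 2(1.008) + 16.00 = 18.016 g/mol.
n(CH3OH) = 15.747 g / 32.042 g/mol = 0.49144 mol.
From the equation the CH3OH:H2O mole ratio is 2:4, so n(H2O) = 0.49144 × 4/2 = 0.98287 mol.
Mass of H2O = 0.98287 mol × 18.016 g/mol = 17.707 g.
Actual mass collected = 17.707 g × 0.863 = 15.282 g.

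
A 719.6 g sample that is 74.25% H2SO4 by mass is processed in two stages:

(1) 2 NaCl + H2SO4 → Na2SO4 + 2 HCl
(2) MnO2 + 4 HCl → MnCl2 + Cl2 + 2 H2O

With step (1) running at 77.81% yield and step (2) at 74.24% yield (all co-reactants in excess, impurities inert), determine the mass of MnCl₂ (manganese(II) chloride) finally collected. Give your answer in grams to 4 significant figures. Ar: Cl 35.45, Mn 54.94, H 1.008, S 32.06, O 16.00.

198.0 g

Pure H2SO4 = 719.6 × 0.7425 = 534.30 g.
M(H2SO4) = 2(1.008) + 32.06 + 4(16.00) = 98.076 g/mol.
M(MnCl2) = 54.94 + 2(35.45) = 125.84 g/mol.
n(H2SO4) = 534.30 / 98.076 = 5.4478 mol.
Step 1 (H2SO4:HCl = 1:2): theoretical n(HCl) = 10.896 mol; at 77.81% yield, n(HCl) = 8.4779 mol.
Step 2 (HCl:MnCl2 = 4:1): theoretical n(MnCl2) = 2.1195 mol, so theoretical mass = 2.1195 × 125.84 = 266.72 g.
At 74.24% yield, actual mass of MnCl2 = 266.72 × 0.7424 = 198.01 g.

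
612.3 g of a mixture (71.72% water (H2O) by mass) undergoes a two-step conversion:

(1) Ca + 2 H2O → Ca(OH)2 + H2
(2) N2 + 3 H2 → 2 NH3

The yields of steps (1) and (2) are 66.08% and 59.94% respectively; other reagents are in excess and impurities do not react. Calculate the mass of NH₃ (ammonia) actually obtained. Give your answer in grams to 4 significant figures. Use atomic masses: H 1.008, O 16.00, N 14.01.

Pure H2O = 612.3 × 0.7172 = 439.14 g.
M(H2O) = 2(1.008) + 16.00 = 18.016 g/mol.
M(NH3) = 14.01 + 3(1.008) = 17.034 g/mol.
n(H2O) = 439.14 / 18.016 = 24.375 mol.
Step 1 (H2O:H2 = 2:1): theoretical n(H2) = 12.188 mol; at 66.08% yield, n(H2) = 8.0535 mol.
Step 2 (H2:NH3 = 3:2): theoretical n(NH3) = 5.3690 mol, so theoretical mass = 5.3690 × 17.034 = 91.456 g.
At 59.94% yield, actual mass of NH3 = 91.456 × 0.5994 = 54.819 g.

54.82 g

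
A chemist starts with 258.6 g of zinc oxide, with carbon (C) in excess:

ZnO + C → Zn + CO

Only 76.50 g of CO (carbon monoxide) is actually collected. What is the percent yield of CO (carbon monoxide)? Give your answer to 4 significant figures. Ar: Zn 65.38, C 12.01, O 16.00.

85.95 %

M(ZnO) = 65.38 + 16.00 = 81.38 g/mol.
M(CO) = 12.01 + 16.00 = 28.01 g/mol.
n(ZnO) = 258.60 g / 81.38 g/mol = 3.1777 mol.
From the equation the ZnO:CO mole ratio is 1:1, so n(CO) = 3.1777 × 1/1 = 3.1777 mol.
Mass of CO = 3.1777 mol × 28.01 g/mol = 89.007 g.
This is the theoretical yield. Percent yield = 76.50 g / 89.007 g × 100% = 85.948%.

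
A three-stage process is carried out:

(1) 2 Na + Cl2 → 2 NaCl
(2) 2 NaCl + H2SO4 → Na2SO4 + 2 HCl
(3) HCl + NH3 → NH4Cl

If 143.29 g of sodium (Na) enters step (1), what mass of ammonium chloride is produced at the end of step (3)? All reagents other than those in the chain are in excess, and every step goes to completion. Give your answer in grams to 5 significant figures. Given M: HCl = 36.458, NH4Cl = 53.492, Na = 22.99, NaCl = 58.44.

333.40 g

n(Na) = 143.29 / 22.99 = 6.23271 mol.
Reaction (1): Na→NaCl ratio 2:2 ⇒ n(NaCl) = 6.23271 mol.
Reaction (2): NaCl→HCl ratio 2:2 ⇒ n(HCl) = 6.23271 mol.
Reaction (3): HCl→NH4Cl ratio 1:1 ⇒ n(NH4Cl) = 6.23271 mol.
Mass of NH4Cl = 6.23271 × 53.492 = 333.400 g.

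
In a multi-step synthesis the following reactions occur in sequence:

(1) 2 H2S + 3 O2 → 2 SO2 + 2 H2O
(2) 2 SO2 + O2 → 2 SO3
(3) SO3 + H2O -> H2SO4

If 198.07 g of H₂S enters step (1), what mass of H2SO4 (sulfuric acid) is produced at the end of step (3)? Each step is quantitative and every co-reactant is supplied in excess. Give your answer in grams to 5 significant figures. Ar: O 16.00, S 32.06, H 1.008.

570.08 g

M(H2S) = 2(1.008) + 32.06 = 34.076 g/mol.
M(H2SO4) = 2(1.008) + 32.06 + 4(16.00) = 98.076 g/mol.
n(H2S) = 198.07 / 34.076 = 5.81260 mol.
Reaction (1): H2S→SO2 ratio 2:2 ⇒ n(SO2) = 5.81260 mol.
Reaction (2): SO2→SO3 ratio 2:2 ⇒ n(SO3) = 5.81260 mol.
Reaction (3): SO3→H2SO4 ratio 1:1 ⇒ n(H2SO4) = 5.81260 mol.
Mass of H2SO4 = 5.81260 × 98.076 = 570.076 g.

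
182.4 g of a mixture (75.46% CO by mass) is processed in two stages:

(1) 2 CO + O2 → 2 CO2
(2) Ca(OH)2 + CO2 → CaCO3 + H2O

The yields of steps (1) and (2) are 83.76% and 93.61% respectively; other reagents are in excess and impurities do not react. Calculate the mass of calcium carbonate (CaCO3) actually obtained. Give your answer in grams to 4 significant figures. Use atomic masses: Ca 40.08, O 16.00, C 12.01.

385.6 g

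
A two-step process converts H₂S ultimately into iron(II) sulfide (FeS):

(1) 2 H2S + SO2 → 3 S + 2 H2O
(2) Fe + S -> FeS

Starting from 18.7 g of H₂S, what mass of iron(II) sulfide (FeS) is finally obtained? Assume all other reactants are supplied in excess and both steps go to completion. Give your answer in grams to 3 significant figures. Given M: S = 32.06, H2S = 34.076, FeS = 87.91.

72.4 g

n(H2S) = 18.70 / 34.076 = 0.5488 mol.
Step 1 gives a 2:3 ratio of H2S to S, so n(S) = 0.8232 mol.
In step 2 the S:FeS ratio is 1:1, so n(FeS) = 0.8232 mol.
Mass of FeS = 0.8232 × 87.91 = 72.36 g.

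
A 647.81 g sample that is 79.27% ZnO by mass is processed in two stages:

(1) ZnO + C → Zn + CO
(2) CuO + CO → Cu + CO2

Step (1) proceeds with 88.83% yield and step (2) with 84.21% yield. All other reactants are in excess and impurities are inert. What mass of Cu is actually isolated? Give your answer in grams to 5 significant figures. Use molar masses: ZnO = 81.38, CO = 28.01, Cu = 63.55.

Pure ZnO = 647.81 × 0.7927 = 513.519 g.
n(ZnO) = 513.519 / 81.38 = 6.31014 mol.
Step 1 (ZnO:CO = 1:1): theoretical n(CO) = 6.31014 mol; at 88.83% yield, n(CO) = 5.60530 mol.
Step 2 (CO:Cu = 1:1): theoretical n(Cu) = 5.60530 mol, so theoretical mass = 5.60530 × 63.55 = 356.217 g.
At 84.21% yield, actual mass of Cu = 356.217 × 0.8421 = 299.970 g.

299.97 g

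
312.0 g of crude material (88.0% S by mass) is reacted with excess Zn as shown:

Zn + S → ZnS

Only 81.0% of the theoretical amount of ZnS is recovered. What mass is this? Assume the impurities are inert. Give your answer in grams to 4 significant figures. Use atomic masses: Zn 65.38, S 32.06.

Pure S available = 312.0 g × 0.880 = 274.56 g.
M(S) = 32.06 g/mol.
M(ZnS) = 65.38 + 32.06 = 97.44 g/mol.
n(S) = 274.56 g / 32.06 g/mol = 8.5639 mol.
From the equation the S:ZnS mole ratio is 1:1, so n(ZnS) = 8.5639 × 1/1 = 8.5639 mol.
Mass of ZnS = 8.5639 mol × 97.44 g/mol = 834.47 g.
Actual mass collected = 834.47 g × 0.810 = 675.92 g.

675.9 g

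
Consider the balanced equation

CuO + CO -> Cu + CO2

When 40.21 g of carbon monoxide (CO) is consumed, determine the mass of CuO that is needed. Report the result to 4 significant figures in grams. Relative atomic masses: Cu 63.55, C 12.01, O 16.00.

M(CO) = 12.01 + 16.00 = 28.01 g/mol.
M(CuO) = 63.55 + 16.00 = 79.55 g/mol.
n(CO) = 40.210 g / 28.01 g/mol = 1.4356 mol.
From the equation the CO:CuO mole ratio is 1:1, so n(CuO) = 1.4356 × 1/1 = 1.4356 mol.
Mass of CuO = 1.4356 mol × 79.55 g/mol = 114.20 g.

114.2 g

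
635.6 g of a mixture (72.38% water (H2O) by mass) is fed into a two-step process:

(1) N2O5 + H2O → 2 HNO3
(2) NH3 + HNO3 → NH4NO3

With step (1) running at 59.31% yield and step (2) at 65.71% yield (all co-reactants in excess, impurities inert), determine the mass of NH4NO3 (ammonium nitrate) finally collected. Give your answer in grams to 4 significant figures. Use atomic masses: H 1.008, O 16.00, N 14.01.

1593 g

Pure H2O = 635.6 × 0.7238 = 460.05 g.
M(H2O) = 2(1.008) + 16.00 = 18.016 g/mol.
M(NH4NO3) = 2(14.01) + 4(1.008) + 3(16.00) = 80.052 g/mol.
n(H2O) = 460.05 / 18.016 = 25.535 mol.
Step 1 (H2O:HNO3 = 1:2): theoretical n(HNO3) = 51.071 mol; at 59.31% yield, n(HNO3) = 30.290 mol.
Step 2 (HNO3:NH4NO3 = 1:1): theoretical n(NH4NO3) = 30.290 mol, so theoretical mass = 30.290 × 80.052 = 2424.8 g.
At 65.71% yield, actual mass of NH4NO3 = 2424.8 × 0.6571 = 1593.3 g.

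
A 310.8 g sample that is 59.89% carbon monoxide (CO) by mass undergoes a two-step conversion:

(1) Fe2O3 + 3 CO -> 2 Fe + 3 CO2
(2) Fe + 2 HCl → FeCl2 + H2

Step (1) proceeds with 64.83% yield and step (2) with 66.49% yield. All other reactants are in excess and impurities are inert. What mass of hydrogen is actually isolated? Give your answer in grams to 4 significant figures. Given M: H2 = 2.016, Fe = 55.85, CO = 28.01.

Pure CO = 310.8 × 0.5989 = 186.14 g.
n(CO) = 186.14 / 28.01 = 6.6454 mol.
Step 1 (CO:Fe = 3:2): theoretical n(Fe) = 4.4303 mol; at 64.83% yield, n(Fe) = 2.8721 mol.
Step 2 (Fe:H2 = 1:1): theoretical n(H2) = 2.8721 mol, so theoretical mass = 2.8721 × 2.016 = 5.7903 g.
At 66.49% yield, actual mass of H2 = 5.7903 × 0.6649 = 3.8499 g.

3.850 g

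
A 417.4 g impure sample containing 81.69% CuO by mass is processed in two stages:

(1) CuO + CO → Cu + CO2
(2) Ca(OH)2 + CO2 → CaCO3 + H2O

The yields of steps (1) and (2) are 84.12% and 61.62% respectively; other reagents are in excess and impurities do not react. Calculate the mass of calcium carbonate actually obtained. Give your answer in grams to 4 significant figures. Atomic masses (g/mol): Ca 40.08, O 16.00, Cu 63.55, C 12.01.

222.4 g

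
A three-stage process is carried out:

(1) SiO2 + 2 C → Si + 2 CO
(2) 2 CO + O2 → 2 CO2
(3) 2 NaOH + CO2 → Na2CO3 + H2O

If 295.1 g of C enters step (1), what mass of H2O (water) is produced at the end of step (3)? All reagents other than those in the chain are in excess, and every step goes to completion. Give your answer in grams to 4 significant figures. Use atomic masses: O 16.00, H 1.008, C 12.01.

442.7 g

M(C) = 12.01 g/mol.
M(H2O) = 2(1.008) + 16.00 = 18.016 g/mol.
n(C) = 295.1 / 12.01 = 24.571 mol.
Reaction (1): C→CO ratio 2:2 ⇒ n(CO) = 24.571 mol.
Reaction (2): CO→CO2 ratio 2:2 ⇒ n(CO2) = 24.571 mol.
Reaction (3): CO2→H2O ratio 1:1 ⇒ n(H2O) = 24.571 mol.
Mass of H2O = 24.571 × 18.016 = 442.67 g.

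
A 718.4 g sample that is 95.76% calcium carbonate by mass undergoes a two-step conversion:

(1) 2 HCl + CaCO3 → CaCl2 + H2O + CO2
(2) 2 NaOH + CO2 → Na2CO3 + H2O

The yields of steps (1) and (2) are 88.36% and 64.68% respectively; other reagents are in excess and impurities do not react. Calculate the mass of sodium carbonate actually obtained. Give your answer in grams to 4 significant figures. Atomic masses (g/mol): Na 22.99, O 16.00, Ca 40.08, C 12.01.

Pure CaCO3 = 718.4 × 0.9576 = 687.94 g.
M(CaCO3) = 40.08 + 12.01 + 3(16.00) = 100.09 g/mol.
M(Na2CO3) = 2(22.99) + 12.01 + 3(16.00) = 105.99 g/mol.
n(CaCO3) = 687.94 / 100.09 = 6.8732 mol.
Step 1 (CaCO3:CO2 = 1:1): theoretical n(CO2) = 6.8732 mol; at 88.36% yield, n(CO2) = 6.0732 mol.
Step 2 (CO2:Na2CO3 = 1:1): theoretical n(Na2CO3) = 6.0732 mol, so theoretical mass = 6.0732 × 105.99 = 643.70 g.
At 64.68% yield, actual mass of Na2CO3 = 643.70 × 0.6468 = 416.34 g.

416.3 g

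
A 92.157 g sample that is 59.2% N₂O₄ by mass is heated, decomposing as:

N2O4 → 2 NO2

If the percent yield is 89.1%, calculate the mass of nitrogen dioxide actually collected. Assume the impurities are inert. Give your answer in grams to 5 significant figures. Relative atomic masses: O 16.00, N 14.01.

Pure N2O4 available = 92.157 g × 0.592 = 54.5569 g.
M(N2O4) = 2(14.01) + 4(16.00) = 92.02 g/mol.
M(NO2) = 14.01 + 2(16.00) = 46.01 g/mol.
n(N2O4) = 54.5569 g / 92.02 g/mol = 0.592881 mol.
From the equation the N2O4:NO2 mole ratio is 1:2, so n(NO2) = 0.592881 × 2/1 = 1.18576 mol.
Mass of NO2 = 1.18576 mol × 46.01 g/mol = 54.5569 g.
Actual mass collected = 54.5569 g × 0.891 = 48.6102 g.

48.610 g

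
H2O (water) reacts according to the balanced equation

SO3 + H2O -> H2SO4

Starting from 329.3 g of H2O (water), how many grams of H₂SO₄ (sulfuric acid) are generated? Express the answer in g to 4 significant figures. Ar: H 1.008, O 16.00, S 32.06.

1793 g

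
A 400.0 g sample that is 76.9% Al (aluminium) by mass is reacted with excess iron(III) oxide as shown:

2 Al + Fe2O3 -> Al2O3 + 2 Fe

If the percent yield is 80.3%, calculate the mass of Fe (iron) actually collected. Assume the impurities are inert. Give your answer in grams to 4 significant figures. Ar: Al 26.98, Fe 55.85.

Pure Al available = 400.0 g × 0.769 = 307.60 g.
M(Al) = 26.98 g/mol.
M(Fe) = 55.85 g/mol.
n(Al) = 307.60 g / 26.98 g/mol = 11.401 mol.
From the equation the Al:Fe mole ratio is 2:2, so n(Fe) = 11.401 × 2/2 = 11.401 mol.
Mass of Fe = 11.401 mol × 55.85 g/mol = 636.75 g.
Actual mass collected = 636.75 g × 0.803 = 511.31 g.

511.3 g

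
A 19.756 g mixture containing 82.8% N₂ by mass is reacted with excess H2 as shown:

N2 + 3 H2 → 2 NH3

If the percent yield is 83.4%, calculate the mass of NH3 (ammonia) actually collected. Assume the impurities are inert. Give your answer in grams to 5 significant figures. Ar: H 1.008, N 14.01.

16.587 g

Pure N2 available = 19.756 g × 0.828 = 16.3580 g.
M(N2) = 2(14.01) = 28.02 g/mol.
M(NH3) = 14.01 + 3(1.008) = 17.034 g/mol.
n(N2) = 16.3580 g / 28.02 g/mol = 0.583796 mol.
From the equation the N2:NH3 mole ratio is 1:2, so n(NH3) = 0.583796 × 2/1 = 1.16759 mol.
Mass of NH3 = 1.16759 mol × 17.034 g/mol = 19.8888 g.
Actual mass collected = 19.8888 g × 0.834 = 16.5872 g.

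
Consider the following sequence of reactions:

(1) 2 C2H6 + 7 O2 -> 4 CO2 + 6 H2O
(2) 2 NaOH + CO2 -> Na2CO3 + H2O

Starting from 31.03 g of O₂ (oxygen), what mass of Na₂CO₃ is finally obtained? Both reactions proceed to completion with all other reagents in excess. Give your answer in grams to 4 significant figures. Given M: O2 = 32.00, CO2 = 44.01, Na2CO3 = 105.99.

n(O2) = 31.030 / 32.00 = 0.96969 mol.
Step 1 gives a 7:4 ratio of O2 to CO2, so n(CO2) = 0.55411 mol.
In step 2 the CO2:Na2CO3 ratio is 1:1, so n(Na2CO3) = 0.55411 mol.
Mass of Na2CO3 = 0.55411 × 105.99 = 58.730 g.

58.73 g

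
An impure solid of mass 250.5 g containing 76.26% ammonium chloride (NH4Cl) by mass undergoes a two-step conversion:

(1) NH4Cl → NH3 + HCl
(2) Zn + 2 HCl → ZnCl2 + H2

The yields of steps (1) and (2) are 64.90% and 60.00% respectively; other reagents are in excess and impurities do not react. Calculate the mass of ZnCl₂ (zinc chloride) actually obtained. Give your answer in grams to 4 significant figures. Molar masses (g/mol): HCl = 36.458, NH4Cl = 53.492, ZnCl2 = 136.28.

94.76 g

Pure NH4Cl = 250.5 × 0.7626 = 191.03 g.
n(NH4Cl) = 191.03 / 53.492 = 3.5712 mol.
Step 1 (NH4Cl:HCl = 1:1): theoretical n(HCl) = 3.5712 mol; at 64.90% yield, n(HCl) = 2.3177 mol.
Step 2 (HCl:ZnCl2 = 2:1): theoretical n(ZnCl2) = 1.1589 mol, so theoretical mass = 1.1589 × 136.28 = 157.93 g.
At 60.00% yield, actual mass of ZnCl2 = 157.93 × 0.6000 = 94.758 g.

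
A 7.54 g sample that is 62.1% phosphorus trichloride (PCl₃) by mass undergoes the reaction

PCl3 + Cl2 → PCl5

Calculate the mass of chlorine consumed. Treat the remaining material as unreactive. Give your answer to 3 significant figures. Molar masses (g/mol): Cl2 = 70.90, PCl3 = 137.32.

Mass of pure PCl3 = 7.54 g × 0.621 = 4.682 g.
n(PCl3) = 4.682 g / 137.32 g/mol = 0.03410 mol.
From the equation the PCl3:Cl2 mole ratio is 1:1, so n(Cl2) = 0.03410 × 1/1 = 0.03410 mol.
Mass of Cl2 = 0.03410 mol × 70.90 g/mol = 2.418 g.

2.42 g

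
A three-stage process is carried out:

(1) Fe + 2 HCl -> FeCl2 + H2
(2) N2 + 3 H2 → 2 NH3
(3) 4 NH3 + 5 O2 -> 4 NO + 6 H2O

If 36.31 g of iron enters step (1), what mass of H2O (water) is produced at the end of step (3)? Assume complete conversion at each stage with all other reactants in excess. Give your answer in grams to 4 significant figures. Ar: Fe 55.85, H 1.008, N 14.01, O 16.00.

11.71 g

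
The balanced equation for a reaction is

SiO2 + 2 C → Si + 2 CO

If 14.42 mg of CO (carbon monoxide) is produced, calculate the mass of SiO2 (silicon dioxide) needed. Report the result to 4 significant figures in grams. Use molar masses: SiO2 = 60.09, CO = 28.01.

0.01547 g

Convert: 14.42 mg = 0.014420 g.
n(CO) = 0.014420 g / 28.01 g/mol = 0.00051482 mol.
From the equation the CO:SiO2 mole ratio is 2:1, so n(SiO2) = 0.00051482 × 1/2 = 0.00025741 mol.
Mass of SiO2 = 0.00025741 mol × 60.09 g/mol = 0.015468 g.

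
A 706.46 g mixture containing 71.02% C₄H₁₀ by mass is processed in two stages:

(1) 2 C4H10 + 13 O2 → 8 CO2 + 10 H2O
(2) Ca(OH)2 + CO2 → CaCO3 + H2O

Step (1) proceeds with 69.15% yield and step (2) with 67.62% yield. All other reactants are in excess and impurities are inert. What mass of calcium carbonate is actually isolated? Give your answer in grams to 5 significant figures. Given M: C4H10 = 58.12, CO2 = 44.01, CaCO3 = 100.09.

1616.1 g

Pure C4H10 = 706.46 × 0.7102 = 501.728 g.
n(C4H10) = 501.728 / 58.12 = 8.63262 mol.
Step 1 (C4H10:CO2 = 2:8): theoretical n(CO2) = 34.5305 mol; at 69.15% yield, n(CO2) = 23.8778 mol.
Step 2 (CO2:CaCO3 = 1:1): theoretical n(CaCO3) = 23.8778 mol, so theoretical mass = 23.8778 × 100.09 = 2389.93 g.
At 67.62% yield, actual mass of CaCO3 = 2389.93 × 0.6762 = 1616.07 g.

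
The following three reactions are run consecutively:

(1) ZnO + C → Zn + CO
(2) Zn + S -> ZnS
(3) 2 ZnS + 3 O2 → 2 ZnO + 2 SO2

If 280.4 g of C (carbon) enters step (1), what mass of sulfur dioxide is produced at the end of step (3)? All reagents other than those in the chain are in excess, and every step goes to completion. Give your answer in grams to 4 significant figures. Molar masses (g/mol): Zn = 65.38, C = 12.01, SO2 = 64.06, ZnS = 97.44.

1496 g

n(C) = 280.4 / 12.01 = 23.347 mol.
Reaction (1): C→Zn ratio 1:1 ⇒ n(Zn) = 23.347 mol.
Reaction (2): Zn→ZnS ratio 1:1 ⇒ n(ZnS) = 23.347 mol.
Reaction (3): ZnS→SO2 ratio 2:2 ⇒ n(SO2) = 23.347 mol.
Mass of SO2 = 23.347 × 64.06 = 1495.6 g.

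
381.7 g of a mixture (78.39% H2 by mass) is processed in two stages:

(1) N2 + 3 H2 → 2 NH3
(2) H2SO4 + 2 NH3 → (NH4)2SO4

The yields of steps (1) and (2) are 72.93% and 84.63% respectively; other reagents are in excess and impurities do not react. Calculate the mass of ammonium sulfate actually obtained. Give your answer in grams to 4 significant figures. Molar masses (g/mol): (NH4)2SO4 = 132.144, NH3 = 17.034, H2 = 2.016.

4035 g

Pure H2 = 381.7 × 0.7839 = 299.21 g.
n(H2) = 299.21 / 2.016 = 148.42 mol.
Step 1 (H2:NH3 = 3:2): theoretical n(NH3) = 98.947 mol; at 72.93% yield, n(NH3) = 72.162 mol.
Step 2 (NH3:(NH4)2SO4 = 2:1): theoretical n((NH4)2SO4) = 36.081 mol, so theoretical mass = 36.081 × 132.144 = 4767.9 g.
At 84.63% yield, actual mass of (NH4)2SO4 = 4767.9 × 0.8463 = 4035.1 g.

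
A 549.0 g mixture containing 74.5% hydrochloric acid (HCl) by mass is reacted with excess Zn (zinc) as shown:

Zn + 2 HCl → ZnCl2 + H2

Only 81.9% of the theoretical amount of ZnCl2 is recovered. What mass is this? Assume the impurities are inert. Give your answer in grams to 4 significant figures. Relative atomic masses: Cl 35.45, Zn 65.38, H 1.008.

626.1 g

Pure HCl available = 549.0 g × 0.745 = 409.00 g.
M(HCl) = 1.008 + 35.45 = 36.458 g/mol.
M(ZnCl2) = 65.38 + 2(35.45) = 136.28 g/mol.
n(HCl) = 409.00 g / 36.458 g/mol = 11.219 mol.
From the equation the HCl:ZnCl2 mole ratio is 2:1, so n(ZnCl2) = 11.219 × 1/2 = 5.6093 mol.
Mass of ZnCl2 = 5.6093 mol × 136.28 g/mol = 764.43 g.
Actual mass collected = 764.43 g × 0.819 = 626.07 g.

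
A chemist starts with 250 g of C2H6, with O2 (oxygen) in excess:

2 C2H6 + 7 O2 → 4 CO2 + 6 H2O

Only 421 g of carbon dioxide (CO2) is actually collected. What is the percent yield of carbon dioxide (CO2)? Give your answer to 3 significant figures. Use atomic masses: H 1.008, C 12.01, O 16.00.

M(C2H6) = 2(12.01) + 6(1.008) = 30.068 g/mol.
M(CO2) = 12.01 + 2(16.00) = 44.01 g/mol.
n(C2H6) = 250.0 g / 30.068 g/mol = 8.314 mol.
From the equation the C2H6:CO2 mole ratio is 2:4, so n(CO2) = 8.314 × 4/2 = 16.63 mol.
Mass of CO2 = 16.63 mol × 44.01 g/mol = 731.8 g.
This is the theoretical yield. Percent yield = 421 g / 731.8 g × 100% = 57.53%.

57.5 %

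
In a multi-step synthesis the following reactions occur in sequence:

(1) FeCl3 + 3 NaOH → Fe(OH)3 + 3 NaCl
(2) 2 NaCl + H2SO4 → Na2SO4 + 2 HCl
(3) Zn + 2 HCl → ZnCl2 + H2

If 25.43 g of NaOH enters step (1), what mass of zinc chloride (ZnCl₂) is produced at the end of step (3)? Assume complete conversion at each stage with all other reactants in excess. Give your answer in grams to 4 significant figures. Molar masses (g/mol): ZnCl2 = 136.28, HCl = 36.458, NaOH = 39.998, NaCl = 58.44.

n(NaOH) = 25.43 / 39.998 = 0.63578 mol.
Reaction (1): NaOH→NaCl ratio 3:3 ⇒ n(NaCl) = 0.63578 mol.
Reaction (2): NaCl→HCl ratio 2:2 ⇒ n(HCl) = 0.63578 mol.
Reaction (3): HCl→ZnCl2 ratio 2:1 ⇒ n(ZnCl2) = 0.31789 mol.
Mass of ZnCl2 = 0.31789 × 136.28 = 43.322 g.

43.32 g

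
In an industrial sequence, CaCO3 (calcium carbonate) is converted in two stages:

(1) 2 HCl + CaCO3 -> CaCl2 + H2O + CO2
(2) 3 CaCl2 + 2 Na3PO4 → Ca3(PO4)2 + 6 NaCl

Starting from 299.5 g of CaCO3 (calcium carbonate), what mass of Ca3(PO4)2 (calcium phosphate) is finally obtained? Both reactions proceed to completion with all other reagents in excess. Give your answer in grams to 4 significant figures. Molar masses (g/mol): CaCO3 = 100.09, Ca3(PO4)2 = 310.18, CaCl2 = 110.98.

n(CaCO3) = 299.50 / 100.09 = 2.9923 mol.
Step 1 gives a 1:1 ratio of CaCO3 to CaCl2, so n(CaCl2) = 2.9923 mol.
In step 2 the CaCl2:Ca3(PO4)2 ratio is 3:1, so n(Ca3(PO4)2) = 0.99744 mol.
Mass of Ca3(PO4)2 = 0.99744 × 310.18 = 309.38 g.

309.4 g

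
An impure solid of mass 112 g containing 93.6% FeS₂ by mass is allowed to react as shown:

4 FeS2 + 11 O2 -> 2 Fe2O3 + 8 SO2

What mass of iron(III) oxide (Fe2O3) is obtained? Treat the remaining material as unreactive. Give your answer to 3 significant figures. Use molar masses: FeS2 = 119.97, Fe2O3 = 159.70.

Mass of pure FeS2 = 112 g × 0.936 = 104.8 g.
n(FeS2) = 104.8 g / 119.97 g/mol = 0.8738 mol.
From the equation the FeS2:Fe2O3 mole ratio is 4:2, so n(Fe2O3) = 0.8738 × 2/4 = 0.4369 mol.
Mass of Fe2O3 = 0.4369 mol × 159.70 g/mol = 69.77 g.

69.8 g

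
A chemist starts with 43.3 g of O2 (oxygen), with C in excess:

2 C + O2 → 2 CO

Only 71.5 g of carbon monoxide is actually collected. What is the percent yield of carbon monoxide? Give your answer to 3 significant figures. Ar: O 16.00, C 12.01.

94.3 %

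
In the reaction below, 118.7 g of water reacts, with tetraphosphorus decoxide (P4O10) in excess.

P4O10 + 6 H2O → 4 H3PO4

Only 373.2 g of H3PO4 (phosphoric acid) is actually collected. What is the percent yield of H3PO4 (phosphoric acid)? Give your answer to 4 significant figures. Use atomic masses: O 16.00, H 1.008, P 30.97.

86.70 %

M(H2O) = 2(1.008) + 16.00 = 18.016 g/mol.
M(H3PO4) = 3(1.008) + 30.97 + 4(16.00) = 97.994 g/mol.
n(H2O) = 118.70 g / 18.016 g/mol = 6.5886 mol.
From the equation the H2O:H3PO4 mole ratio is 6:4, so n(H3PO4) = 6.5886 × 4/6 = 4.3924 mol.
Mass of H3PO4 = 4.3924 mol × 97.994 g/mol = 430.43 g.
This is the theoretical yield. Percent yield = 373.2 g / 430.43 g × 100% = 86.704%.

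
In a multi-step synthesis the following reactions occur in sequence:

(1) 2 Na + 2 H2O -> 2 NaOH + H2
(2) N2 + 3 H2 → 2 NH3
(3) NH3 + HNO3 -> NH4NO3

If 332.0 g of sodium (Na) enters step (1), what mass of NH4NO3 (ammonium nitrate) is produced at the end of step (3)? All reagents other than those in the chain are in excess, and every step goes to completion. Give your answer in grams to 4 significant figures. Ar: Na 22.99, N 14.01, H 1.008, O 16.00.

M(Na) = 22.99 g/mol.
M(NH4NO3) = 2(14.01) + 4(1.008) + 3(16.00) = 80.052 g/mol.
n(Na) = 332.0 / 22.99 = 14.441 mol.
Reaction (1): Na→H2 ratio 2:1 ⇒ n(H2) = 7.2205 mol.
Reaction (2): H2→NH3 ratio 3:2 ⇒ n(NH3) = 4.8137 mol.
Reaction (3): NH3→NH4NO3 ratio 1:1 ⇒ n(NH4NO3) = 4.8137 mol.
Mass of NH4NO3 = 4.8137 × 80.052 = 385.35 g.

385.3 g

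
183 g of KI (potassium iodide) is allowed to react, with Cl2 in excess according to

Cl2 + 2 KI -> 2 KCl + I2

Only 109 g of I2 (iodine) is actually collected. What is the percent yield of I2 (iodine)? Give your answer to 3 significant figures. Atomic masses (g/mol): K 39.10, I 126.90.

M(KI) = 39.10 + 126.90 = 166.00 g/mol.
M(I2) = 2(126.90) = 253.80 g/mol.
n(KI) = 183.0 g / 166.00 g/mol = 1.102 mol.
From the equation the KI:I2 mole ratio is 2:1, so n(I2) = 1.102 × 1/2 = 0.5512 mol.
Mass of I2 = 0.5512 mol × 253.80 g/mol = 139.9 g.
This is the theoretical yield. Percent yield = 109 g / 139.9 g × 100% = 77.92%.

77.9 %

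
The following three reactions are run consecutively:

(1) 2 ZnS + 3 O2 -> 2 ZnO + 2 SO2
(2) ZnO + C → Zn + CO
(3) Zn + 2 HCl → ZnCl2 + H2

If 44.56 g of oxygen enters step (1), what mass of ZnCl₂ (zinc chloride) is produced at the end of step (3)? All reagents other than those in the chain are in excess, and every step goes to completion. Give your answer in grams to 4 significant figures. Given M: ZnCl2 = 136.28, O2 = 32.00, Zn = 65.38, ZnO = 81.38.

126.5 g

n(O2) = 44.56 / 32.00 = 1.3925 mol.
Reaction (1): O2→ZnO ratio 3:2 ⇒ n(ZnO) = 0.92833 mol.
Reaction (2): ZnO→Zn ratio 1:1 ⇒ n(Zn) = 0.92833 mol.
Reaction (3): Zn→ZnCl2 ratio 1:1 ⇒ n(ZnCl2) = 0.92833 mol.
Mass of ZnCl2 = 0.92833 × 136.28 = 126.51 g.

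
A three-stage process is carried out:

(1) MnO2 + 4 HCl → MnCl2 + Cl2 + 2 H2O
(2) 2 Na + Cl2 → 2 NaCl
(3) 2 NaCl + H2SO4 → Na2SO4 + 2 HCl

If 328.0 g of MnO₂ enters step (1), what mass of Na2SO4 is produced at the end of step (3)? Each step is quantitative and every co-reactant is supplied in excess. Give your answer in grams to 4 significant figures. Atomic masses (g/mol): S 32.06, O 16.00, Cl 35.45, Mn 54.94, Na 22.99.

535.9 g

M(MnO2) = 54.94 + 2(16.00) = 86.94 g/mol.
M(Na2SO4) = 2(22.99) + 32.06 + 4(16.00) = 142.04 g/mol.
n(MnO2) = 328.0 / 86.94 = 3.7727 mol.
Reaction (1): MnO2→Cl2 ratio 1:1 ⇒ n(Cl2) = 3.7727 mol.
Reaction (2): Cl2→NaCl ratio 1:2 ⇒ n(NaCl) = 7.5454 mol.
Reaction (3): NaCl→Na2SO4 ratio 2:1 ⇒ n(Na2SO4) = 3.7727 mol.
Mass of Na2SO4 = 3.7727 × 142.04 = 535.88 g.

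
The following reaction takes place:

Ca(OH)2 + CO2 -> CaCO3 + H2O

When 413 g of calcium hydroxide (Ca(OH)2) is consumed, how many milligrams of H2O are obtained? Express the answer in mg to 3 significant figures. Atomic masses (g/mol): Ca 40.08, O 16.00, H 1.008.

100000 mg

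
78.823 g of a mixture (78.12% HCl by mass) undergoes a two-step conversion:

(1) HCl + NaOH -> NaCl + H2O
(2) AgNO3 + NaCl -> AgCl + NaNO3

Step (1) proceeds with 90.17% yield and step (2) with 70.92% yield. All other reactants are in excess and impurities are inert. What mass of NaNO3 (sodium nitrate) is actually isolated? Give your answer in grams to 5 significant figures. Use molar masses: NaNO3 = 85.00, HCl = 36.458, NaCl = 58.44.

91.806 g

Pure HCl = 78.823 × 0.7812 = 61.5765 g.
n(HCl) = 61.5765 / 36.458 = 1.68897 mol.
Step 1 (HCl:NaCl = 1:1): theoretical n(NaCl) = 1.68897 mol; at 90.17% yield, n(NaCl) = 1.52295 mol.
Step 2 (NaCl:NaNO3 = 1:1): theoretical n(NaNO3) = 1.52295 mol, so theoretical mass = 1.52295 × 85.00 = 129.450 g.
At 70.92% yield, actual mass of NaNO3 = 129.450 × 0.7092 = 91.8062 g.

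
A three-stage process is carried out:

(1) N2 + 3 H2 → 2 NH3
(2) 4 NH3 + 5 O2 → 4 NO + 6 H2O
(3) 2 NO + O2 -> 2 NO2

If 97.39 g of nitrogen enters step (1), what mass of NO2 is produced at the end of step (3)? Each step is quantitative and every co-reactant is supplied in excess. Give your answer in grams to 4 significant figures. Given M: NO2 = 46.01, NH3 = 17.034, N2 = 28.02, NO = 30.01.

319.8 g

n(N2) = 97.39 / 28.02 = 3.4757 mol.
Reaction (1): N2→NH3 ratio 1:2 ⇒ n(NH3) = 6.9515 mol.
Reaction (2): NH3→NO ratio 4:4 ⇒ n(NO) = 6.9515 mol.
Reaction (3): NO→NO2 ratio 2:2 ⇒ n(NO2) = 6.9515 mol.
Mass of NO2 = 6.9515 × 46.01 = 319.84 g.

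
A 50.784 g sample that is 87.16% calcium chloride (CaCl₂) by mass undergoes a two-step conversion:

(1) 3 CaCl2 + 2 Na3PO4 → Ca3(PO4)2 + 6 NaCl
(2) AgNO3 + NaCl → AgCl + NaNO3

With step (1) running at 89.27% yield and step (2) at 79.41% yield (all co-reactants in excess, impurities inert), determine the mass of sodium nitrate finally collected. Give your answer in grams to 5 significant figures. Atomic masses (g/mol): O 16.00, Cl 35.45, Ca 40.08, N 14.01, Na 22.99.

48.065 g

Pure CaCl2 = 50.784 × 0.8716 = 44.2633 g.
M(CaCl2) = 40.08 + 2(35.45) = 110.98 g/mol.
M(NaNO3) = 22.99 + 14.01 + 3(16.00) = 85.00 g/mol.
n(CaCl2) = 44.2633 / 110.98 = 0.398841 mol.
Step 1 (CaCl2:NaCl = 3:6): theoretical n(NaCl) = 0.797681 mol; at 89.27% yield, n(NaCl) = 0.712090 mol.
Step 2 (NaCl:NaNO3 = 1:1): theoretical n(NaNO3) = 0.712090 mol, so theoretical mass = 0.712090 × 85.00 = 60.5277 g.
At 79.41% yield, actual mass of NaNO3 = 60.5277 × 0.7941 = 48.0650 g.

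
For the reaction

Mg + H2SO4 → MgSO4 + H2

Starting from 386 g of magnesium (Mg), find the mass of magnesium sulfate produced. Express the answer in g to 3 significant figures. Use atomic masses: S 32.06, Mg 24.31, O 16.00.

M(Mg) = 24.31 g/mol.
M(MgSO4) = 24.31 + 32.06 + 4(16.00) = 120.37 g/mol.
n(Mg) = 386.0 g / 24.31 g/mol = 15.88 mol.
From the equation the Mg:MgSO4 mole ratio is 1:1, so n(MgSO4) = 15.88 × 1/1 = 15.88 mol.
Mass of MgSO4 = 15.88 mol × 120.37 g/mol = 1911 g.

1910 g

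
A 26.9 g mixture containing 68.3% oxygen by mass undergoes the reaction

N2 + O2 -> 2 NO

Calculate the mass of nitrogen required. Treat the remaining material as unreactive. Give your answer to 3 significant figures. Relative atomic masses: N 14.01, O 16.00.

16.1 g

Mass of pure O2 = 26.9 g × 0.683 = 18.37 g.
M(O2) = 2(16.00) = 32.00 g/mol.
M(N2) = 2(14.01) = 28.02 g/mol.
n(O2) = 18.37 g / 32.00 g/mol = 0.5741 mol.
From the equation the O2:N2 mole ratio is 1:1, so n(N2) = 0.5741 × 1/1 = 0.5741 mol.
Mass of N2 = 0.5741 mol × 28.02 g/mol = 16.09 g.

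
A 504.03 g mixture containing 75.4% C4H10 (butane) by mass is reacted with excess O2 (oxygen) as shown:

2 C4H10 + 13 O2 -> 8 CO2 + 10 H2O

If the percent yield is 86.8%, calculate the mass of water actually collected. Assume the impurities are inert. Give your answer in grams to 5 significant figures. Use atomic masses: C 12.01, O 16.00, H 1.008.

511.27 g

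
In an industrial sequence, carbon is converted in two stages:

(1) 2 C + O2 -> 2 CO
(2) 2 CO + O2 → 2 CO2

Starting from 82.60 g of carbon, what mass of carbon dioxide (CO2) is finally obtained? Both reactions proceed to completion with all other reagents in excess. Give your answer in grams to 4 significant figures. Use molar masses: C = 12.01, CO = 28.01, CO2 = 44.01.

302.7 g

n(C) = 82.600 / 12.01 = 6.8776 mol.
Step 1 gives a 2:2 ratio of C to CO, so n(CO) = 6.8776 mol.
In step 2 the CO:CO2 ratio is 2:2, so n(CO2) = 6.8776 mol.
Mass of CO2 = 6.8776 × 44.01 = 302.68 g.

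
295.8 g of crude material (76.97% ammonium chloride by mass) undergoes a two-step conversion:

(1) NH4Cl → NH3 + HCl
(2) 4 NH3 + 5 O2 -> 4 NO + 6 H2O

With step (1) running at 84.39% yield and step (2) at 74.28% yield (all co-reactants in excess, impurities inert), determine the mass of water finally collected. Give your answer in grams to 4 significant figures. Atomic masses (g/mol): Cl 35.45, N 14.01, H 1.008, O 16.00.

72.10 g

Pure NH4Cl = 295.8 × 0.7697 = 227.68 g.
M(NH4Cl) = 14.01 + 4(1.008) + 35.45 = 53.492 g/mol.
M(H2O) = 2(1.008) + 16.00 = 18.016 g/mol.
n(NH4Cl) = 227.68 / 53.492 = 4.2563 mol.
Step 1 (NH4Cl:NH3 = 1:1): theoretical n(NH3) = 4.2563 mol; at 84.39% yield, n(NH3) = 3.5919 mol.
Step 2 (NH3:H2O = 4:6): theoretical n(H2O) = 5.3878 mol, so theoretical mass = 5.3878 × 18.016 = 97.067 g.
At 74.28% yield, actual mass of H2O = 97.067 × 0.7428 = 72.101 g.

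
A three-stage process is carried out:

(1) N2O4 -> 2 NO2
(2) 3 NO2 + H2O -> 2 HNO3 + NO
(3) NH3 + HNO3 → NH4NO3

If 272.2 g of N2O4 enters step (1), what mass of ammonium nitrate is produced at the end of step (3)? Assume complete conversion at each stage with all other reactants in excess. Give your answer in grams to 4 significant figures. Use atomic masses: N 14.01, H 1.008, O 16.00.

315.7 g

M(N2O4) = 2(14.01) + 4(16.00) = 92.02 g/mol.
M(NH4NO3) = 2(14.01) + 4(1.008) + 3(16.00) = 80.052 g/mol.
n(N2O4) = 272.2 / 92.02 = 2.9581 mol.
Reaction (1): N2O4→NO2 ratio 1:2 ⇒ n(NO2) = 5.9161 mol.
Reaction (2): NO2→HNO3 ratio 3:2 ⇒ n(HNO3) = 3.9441 mol.
Reaction (3): HNO3→NH4NO3 ratio 1:1 ⇒ n(NH4NO3) = 3.9441 mol.
Mass of NH4NO3 = 3.9441 × 80.052 = 315.73 g.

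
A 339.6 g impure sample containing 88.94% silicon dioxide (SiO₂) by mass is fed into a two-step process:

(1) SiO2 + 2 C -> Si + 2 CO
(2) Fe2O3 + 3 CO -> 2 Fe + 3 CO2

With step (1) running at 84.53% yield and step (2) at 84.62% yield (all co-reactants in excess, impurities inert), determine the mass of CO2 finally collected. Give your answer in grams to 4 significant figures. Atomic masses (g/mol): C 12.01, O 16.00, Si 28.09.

316.5 g

Pure SiO2 = 339.6 × 0.8894 = 302.04 g.
M(SiO2) = 28.09 + 2(16.00) = 60.09 g/mol.
M(CO2) = 12.01 + 2(16.00) = 44.01 g/mol.
n(SiO2) = 302.04 / 60.09 = 5.0265 mol.
Step 1 (SiO2:CO = 1:2): theoretical n(CO) = 10.053 mol; at 84.53% yield, n(CO) = 8.4977 mol.
Step 2 (CO:CO2 = 3:3): theoretical n(CO2) = 8.4977 mol, so theoretical mass = 8.4977 × 44.01 = 373.99 g.
At 84.62% yield, actual mass of CO2 = 373.99 × 0.8462 = 316.47 g.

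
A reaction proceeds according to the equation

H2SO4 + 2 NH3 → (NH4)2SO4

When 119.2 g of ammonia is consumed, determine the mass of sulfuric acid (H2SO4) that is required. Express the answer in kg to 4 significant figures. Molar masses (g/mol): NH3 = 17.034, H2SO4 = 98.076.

0.3432 kg

n(NH3) = 119.20 g / 17.034 g/mol = 6.9978 mol.
From the equation the NH3:H2SO4 mole ratio is 2:1, so n(H2SO4) = 6.9978 × 1/2 = 3.4989 mol.
Mass of H2SO4 = 3.4989 mol × 98.076 g/mol = 343.16 g.
Converting to kg: 343.16 g = 0.3432 kg.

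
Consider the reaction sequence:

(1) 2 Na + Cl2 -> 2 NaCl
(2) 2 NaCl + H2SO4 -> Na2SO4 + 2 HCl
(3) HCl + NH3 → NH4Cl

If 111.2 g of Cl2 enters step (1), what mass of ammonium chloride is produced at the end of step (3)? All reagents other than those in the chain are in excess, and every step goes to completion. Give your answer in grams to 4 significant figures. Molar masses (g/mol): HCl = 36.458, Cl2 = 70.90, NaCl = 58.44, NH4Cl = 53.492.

167.8 g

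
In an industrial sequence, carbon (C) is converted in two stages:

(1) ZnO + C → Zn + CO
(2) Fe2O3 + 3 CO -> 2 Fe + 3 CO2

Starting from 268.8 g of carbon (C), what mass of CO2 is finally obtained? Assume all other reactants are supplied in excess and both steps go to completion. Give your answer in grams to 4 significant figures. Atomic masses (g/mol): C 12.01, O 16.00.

M(C) = 12.01 g/mol.
M(CO2) = 12.01 + 2(16.00) = 44.01 g/mol.
n(C) = 268.80 / 12.01 = 22.381 mol.
Step 1 gives a 1:1 ratio of C to CO, so n(CO) = 22.381 mol.
In step 2 the CO:CO2 ratio is 3:3, so n(CO2) = 22.381 mol.
Mass of CO2 = 22.381 × 44.01 = 985.00 g.

985.0 g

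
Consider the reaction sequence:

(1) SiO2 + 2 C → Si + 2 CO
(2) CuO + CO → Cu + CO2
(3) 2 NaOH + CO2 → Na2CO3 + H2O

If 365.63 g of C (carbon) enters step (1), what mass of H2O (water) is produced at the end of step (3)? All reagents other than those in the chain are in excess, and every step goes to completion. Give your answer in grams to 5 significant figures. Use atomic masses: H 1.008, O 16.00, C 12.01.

548.48 g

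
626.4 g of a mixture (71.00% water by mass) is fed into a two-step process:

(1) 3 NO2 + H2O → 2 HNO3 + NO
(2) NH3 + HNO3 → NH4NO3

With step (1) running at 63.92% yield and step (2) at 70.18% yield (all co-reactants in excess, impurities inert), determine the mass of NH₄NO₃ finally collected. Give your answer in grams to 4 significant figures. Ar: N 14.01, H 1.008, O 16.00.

1773 g

Pure H2O = 626.4 × 0.7100 = 444.74 g.
M(H2O) = 2(1.008) + 16.00 = 18.016 g/mol.
M(NH4NO3) = 2(14.01) + 4(1.008) + 3(16.00) = 80.052 g/mol.
n(H2O) = 444.74 / 18.016 = 24.686 mol.
Step 1 (H2O:HNO3 = 1:2): theoretical n(HNO3) = 49.372 mol; at 63.92% yield, n(HNO3) = 31.559 mol.
Step 2 (HNO3:NH4NO3 = 1:1): theoretical n(NH4NO3) = 31.559 mol, so theoretical mass = 31.559 × 80.052 = 2526.3 g.
At 70.18% yield, actual mass of NH4NO3 = 2526.3 × 0.7018 = 1773.0 g.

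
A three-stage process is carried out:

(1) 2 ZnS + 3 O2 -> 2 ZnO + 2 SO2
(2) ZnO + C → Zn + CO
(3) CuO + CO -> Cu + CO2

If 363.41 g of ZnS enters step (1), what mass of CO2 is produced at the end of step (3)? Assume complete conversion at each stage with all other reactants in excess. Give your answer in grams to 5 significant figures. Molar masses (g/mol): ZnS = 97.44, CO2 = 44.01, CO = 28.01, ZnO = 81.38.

164.14 g

n(ZnS) = 363.41 / 97.44 = 3.72958 mol.
Reaction (1): ZnS→ZnO ratio 2:2 ⇒ n(ZnO) = 3.72958 mol.
Reaction (2): ZnO→CO ratio 1:1 ⇒ n(CO) = 3.72958 mol.
Reaction (3): CO→CO2 ratio 1:1 ⇒ n(CO2) = 3.72958 mol.
Mass of CO2 = 3.72958 × 44.01 = 164.139 g.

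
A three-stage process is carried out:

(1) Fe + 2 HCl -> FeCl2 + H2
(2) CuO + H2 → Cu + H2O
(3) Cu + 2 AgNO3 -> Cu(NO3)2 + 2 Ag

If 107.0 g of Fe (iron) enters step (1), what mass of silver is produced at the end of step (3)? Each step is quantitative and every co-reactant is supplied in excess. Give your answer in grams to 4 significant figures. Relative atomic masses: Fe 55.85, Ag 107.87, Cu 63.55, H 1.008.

413.3 g

M(Fe) = 55.85 g/mol.
M(Ag) = 107.87 g/mol.
n(Fe) = 107.0 / 55.85 = 1.9158 mol.
Reaction (1): Fe→H2 ratio 1:1 ⇒ n(H2) = 1.9158 mol.
Reaction (2): H2→Cu ratio 1:1 ⇒ n(Cu) = 1.9158 mol.
Reaction (3): Cu→Ag ratio 1:2 ⇒ n(Ag) = 3.8317 mol.
Mass of Ag = 3.8317 × 107.87 = 413.32 g.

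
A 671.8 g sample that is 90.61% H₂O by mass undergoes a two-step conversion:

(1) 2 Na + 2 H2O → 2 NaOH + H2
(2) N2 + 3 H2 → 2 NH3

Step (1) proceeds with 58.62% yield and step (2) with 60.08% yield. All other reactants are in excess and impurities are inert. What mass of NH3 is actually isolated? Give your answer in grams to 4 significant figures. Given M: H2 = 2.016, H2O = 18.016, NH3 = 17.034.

Pure H2O = 671.8 × 0.9061 = 608.72 g.
n(H2O) = 608.72 / 18.016 = 33.788 mol.
Step 1 (H2O:H2 = 2:1): theoretical n(H2) = 16.894 mol; at 58.62% yield, n(H2) = 9.9032 mol.
Step 2 (H2:NH3 = 3:2): theoretical n(NH3) = 6.6021 mol, so theoretical mass = 6.6021 × 17.034 = 112.46 g.
At 60.08% yield, actual mass of NH3 = 112.46 × 0.6008 = 67.566 g.

67.57 g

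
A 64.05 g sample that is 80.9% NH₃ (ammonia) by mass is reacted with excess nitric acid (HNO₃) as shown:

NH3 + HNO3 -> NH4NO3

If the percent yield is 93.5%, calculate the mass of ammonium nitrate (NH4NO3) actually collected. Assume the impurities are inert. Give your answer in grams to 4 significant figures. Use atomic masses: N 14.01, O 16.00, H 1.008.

Pure NH3 available = 64.05 g × 0.809 = 51.816 g.
M(NH3) = 14.01 + 3(1.008) = 17.034 g/mol.
M(NH4NO3) = 2(14.01) + 4(1.008) + 3(16.00) = 80.052 g/mol.
n(NH3) = 51.816 g / 17.034 g/mol = 3.0419 mol.
From the equation the NH3:NH4NO3 mole ratio is 1:1, so n(NH4NO3) = 3.0419 × 1/1 = 3.0419 mol.
Mass of NH4NO3 = 3.0419 mol × 80.052 g/mol = 243.51 g.
Actual mass collected = 243.51 g × 0.935 = 227.69 g.

227.7 g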